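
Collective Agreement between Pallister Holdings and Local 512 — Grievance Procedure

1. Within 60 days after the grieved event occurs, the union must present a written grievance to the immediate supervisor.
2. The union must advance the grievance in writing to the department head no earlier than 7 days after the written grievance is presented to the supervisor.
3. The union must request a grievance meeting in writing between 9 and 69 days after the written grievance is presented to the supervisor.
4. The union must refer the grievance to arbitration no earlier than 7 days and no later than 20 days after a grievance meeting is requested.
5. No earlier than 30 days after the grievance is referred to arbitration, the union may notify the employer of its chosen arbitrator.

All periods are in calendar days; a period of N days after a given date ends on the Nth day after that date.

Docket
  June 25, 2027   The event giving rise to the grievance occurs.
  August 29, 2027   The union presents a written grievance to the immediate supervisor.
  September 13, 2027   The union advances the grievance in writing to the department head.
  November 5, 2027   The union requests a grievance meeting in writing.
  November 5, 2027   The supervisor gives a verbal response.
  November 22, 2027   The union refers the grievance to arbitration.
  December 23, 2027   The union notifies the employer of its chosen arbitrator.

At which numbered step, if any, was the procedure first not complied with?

Step 1

Step 1: 60 days after June 25, 2027 (when the grieved event occurs) is August 24, 2027; not done until August 29, 2027, 5 days after the deadline.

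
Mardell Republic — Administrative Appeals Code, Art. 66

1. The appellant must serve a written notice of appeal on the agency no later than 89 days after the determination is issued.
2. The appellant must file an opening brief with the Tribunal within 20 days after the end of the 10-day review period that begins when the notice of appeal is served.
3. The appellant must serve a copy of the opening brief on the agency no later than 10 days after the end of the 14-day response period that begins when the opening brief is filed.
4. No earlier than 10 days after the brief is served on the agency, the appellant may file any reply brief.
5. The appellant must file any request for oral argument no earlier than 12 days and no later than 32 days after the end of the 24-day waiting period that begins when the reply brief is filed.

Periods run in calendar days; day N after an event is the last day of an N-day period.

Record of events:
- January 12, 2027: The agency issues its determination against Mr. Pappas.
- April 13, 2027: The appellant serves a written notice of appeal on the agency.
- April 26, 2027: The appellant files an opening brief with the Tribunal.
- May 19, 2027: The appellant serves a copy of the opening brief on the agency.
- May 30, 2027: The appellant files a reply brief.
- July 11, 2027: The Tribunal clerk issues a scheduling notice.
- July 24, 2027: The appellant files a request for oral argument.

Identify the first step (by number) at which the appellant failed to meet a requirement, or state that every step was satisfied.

Step 1

Step 1 — counting 89 days from January 12, 2027 (when the determination is issued) gives a deadline of April 11, 2027; done April 13, 2027 — 2 days late.
The procedure was therefore not followed at step 1.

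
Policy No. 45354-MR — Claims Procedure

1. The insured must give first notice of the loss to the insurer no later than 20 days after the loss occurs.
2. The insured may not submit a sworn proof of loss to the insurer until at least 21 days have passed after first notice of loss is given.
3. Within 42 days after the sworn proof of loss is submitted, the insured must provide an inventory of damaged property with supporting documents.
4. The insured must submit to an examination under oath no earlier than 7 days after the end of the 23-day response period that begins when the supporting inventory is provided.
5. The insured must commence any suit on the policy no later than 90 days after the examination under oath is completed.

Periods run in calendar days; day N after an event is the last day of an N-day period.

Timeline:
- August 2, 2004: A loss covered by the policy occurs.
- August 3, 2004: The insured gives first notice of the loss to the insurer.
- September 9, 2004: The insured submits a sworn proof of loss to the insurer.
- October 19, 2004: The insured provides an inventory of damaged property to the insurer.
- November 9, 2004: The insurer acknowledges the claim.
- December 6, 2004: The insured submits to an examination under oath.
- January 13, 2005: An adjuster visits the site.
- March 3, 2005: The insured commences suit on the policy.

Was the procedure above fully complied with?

Yes

(1) due by August 2, 2004 + 20 days = August 22, 2004; completed August 3, 2004, before the deadline.
(2) permitted from August 3, 2004 + 21 days = August 24, 2004 onward; done September 9, 2004, after the minimum wait.
(3) due by September 9, 2004 + 42 days = October 21, 2004; done October 19, 2004 — timely.
(4) permitted from November 11, 2004 + 7 days = November 18, 2004 onward; done December 6, 2004, after the minimum wait.
(5) due by December 6, 2004 + 90 days = March 6, 2005; completed March 3, 2005, before the deadline.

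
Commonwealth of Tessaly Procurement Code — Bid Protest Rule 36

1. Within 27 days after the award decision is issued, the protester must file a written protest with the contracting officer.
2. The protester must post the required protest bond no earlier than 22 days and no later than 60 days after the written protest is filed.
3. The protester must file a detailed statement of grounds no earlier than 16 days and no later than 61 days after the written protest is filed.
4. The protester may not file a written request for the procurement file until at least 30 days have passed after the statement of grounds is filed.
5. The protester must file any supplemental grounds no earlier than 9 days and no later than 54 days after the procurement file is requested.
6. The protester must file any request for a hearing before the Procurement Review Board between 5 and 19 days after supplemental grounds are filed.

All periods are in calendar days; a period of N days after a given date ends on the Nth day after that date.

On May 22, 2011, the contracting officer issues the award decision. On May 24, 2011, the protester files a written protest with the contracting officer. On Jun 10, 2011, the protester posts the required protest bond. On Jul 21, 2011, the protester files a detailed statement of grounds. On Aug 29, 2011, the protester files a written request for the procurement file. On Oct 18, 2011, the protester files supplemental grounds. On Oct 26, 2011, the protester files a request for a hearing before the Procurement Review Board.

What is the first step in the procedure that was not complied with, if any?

Step 1 — counting 27 days from May 22, 2011 (when the award decision is issued) gives a deadline of Jun 18, 2011; done May 24, 2011 — timely.
Step 2 — 22 and 60 days from May 24, 2011 (when the written protest is filed) are Jun 15, 2011 and Jul 23, 2011 respectively; Jun 10, 2011 is 5 days too early.
No need to go further; step 2 was not satisfied.

Step 2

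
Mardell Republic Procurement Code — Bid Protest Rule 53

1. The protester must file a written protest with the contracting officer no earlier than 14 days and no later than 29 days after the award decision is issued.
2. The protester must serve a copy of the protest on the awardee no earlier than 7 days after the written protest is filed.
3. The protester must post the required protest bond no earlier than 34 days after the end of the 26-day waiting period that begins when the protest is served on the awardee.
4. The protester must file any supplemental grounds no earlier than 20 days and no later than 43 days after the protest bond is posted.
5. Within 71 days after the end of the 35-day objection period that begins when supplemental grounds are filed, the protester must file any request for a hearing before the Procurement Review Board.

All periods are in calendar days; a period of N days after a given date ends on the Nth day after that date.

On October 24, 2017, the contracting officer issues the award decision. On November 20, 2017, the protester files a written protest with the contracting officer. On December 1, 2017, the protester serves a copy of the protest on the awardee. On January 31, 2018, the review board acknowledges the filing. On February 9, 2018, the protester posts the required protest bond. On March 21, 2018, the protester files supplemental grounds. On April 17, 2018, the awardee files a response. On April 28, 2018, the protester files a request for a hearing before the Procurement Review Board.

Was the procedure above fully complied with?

Step 1: the window is 14–29 days after October 24, 2017 (when the award decision is issued), so November 7, 2017 through November 22, 2017; November 20, 2017 falls inside that range.
Step 2: the earliest permitted date is 7 days after November 20, 2017 (when the written protest is filed), i.e. November 27, 2017; done December 1, 2017, after the minimum wait.
Step 3: the earliest permitted date is 34 days after December 27, 2017 (end of the 26-day waiting period, which began when the protest is served on the awardee on December 1, 2017), i.e. January 30, 2018; done February 9, 2018, after the minimum wait.
Step 4: the window is 20–43 days after February 9, 2018 (when the protest bond is posted), so March 1, 2018 through March 24, 2018; done March 21, 2018, which is between those dates.
Step 5: 71 days after April 25, 2018 (end of the 35-day objection period, which began when supplemental grounds are filed on March 21, 2018) is July 5, 2018; completed April 28, 2018, before the deadline.

Yes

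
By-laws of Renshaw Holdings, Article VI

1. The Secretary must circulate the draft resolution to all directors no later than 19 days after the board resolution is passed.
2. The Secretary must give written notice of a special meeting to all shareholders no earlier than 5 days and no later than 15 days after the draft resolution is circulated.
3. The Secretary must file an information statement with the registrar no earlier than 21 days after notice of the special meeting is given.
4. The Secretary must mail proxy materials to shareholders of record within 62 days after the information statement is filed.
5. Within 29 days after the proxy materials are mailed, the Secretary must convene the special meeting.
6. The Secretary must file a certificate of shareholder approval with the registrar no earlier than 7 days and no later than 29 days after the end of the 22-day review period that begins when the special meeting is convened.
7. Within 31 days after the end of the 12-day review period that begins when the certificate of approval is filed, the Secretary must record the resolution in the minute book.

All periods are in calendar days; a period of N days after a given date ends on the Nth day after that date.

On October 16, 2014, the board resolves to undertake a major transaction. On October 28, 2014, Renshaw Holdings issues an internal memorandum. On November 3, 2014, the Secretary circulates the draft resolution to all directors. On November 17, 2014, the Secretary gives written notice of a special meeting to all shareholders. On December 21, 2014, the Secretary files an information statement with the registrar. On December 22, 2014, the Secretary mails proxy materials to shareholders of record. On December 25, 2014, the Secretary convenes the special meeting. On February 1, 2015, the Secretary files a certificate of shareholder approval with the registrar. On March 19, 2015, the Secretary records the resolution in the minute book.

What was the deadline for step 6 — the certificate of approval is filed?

February 14, 2015

The special meeting is convened on December 25, 2014; the 22-day review period therefore ends January 16, 2015, and step 6 runs from that date. The window is 7–29 days after January 16, 2015; it closes on February 14, 2015.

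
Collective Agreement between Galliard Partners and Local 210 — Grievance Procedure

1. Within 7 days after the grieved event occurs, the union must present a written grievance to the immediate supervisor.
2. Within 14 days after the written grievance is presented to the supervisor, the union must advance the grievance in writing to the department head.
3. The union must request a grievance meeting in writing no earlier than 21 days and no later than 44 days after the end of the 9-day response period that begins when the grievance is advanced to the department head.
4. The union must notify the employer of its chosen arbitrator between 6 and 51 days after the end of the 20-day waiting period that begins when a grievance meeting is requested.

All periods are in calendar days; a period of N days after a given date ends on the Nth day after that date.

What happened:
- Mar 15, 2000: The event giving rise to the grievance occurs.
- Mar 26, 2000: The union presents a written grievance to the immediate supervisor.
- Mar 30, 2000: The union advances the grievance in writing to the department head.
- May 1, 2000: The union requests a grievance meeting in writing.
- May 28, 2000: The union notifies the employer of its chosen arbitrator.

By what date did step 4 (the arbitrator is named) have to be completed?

A grievance meeting is requested on May 1, 2000; the 20-day waiting period therefore ends May 21, 2000, and step 4 runs from that date. The window is 6–51 days after May 21, 2000; it closes on Jul 11, 2000.

Jul 11, 2000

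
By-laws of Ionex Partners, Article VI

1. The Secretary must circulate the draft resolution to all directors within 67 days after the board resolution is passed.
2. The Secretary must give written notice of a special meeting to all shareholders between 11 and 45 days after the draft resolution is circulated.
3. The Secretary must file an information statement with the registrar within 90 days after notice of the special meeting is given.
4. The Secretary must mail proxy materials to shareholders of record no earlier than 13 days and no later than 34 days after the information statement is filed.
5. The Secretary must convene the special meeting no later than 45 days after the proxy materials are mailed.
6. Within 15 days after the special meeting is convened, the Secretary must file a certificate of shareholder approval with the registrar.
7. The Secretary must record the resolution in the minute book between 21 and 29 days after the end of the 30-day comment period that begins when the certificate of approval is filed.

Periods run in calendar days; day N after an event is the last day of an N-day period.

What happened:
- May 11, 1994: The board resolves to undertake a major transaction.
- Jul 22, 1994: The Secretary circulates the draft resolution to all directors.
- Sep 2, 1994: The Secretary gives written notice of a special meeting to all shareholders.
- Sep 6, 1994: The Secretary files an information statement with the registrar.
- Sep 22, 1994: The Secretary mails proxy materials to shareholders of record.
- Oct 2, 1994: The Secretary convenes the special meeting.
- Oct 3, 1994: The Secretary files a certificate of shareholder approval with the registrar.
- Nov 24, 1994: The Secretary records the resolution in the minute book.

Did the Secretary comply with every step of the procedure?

Step 1 — counting 67 days from May 11, 1994 (when the board resolution is passed) gives a deadline of Jul 17, 1994; done Jul 22, 1994 — 5 days late.

No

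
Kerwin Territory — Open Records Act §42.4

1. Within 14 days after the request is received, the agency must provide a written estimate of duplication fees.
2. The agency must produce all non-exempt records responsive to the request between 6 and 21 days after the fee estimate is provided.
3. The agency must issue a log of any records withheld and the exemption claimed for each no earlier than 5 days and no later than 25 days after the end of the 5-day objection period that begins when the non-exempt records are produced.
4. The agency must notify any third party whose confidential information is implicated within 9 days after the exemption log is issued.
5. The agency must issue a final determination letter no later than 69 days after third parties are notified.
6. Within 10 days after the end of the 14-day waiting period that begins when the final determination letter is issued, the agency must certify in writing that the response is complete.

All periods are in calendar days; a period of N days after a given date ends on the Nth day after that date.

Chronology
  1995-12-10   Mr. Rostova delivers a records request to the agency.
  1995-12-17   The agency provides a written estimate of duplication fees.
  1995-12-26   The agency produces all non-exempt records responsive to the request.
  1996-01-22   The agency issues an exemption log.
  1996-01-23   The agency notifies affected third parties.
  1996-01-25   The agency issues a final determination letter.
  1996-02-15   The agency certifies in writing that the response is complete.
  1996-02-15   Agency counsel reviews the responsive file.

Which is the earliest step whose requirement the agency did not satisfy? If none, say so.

Step 1: 14 days after 1995-12-10 (when the request is received) is 1995-12-24; completed 1995-12-17, before the deadline.
Step 2: the window is 6–21 days after 1995-12-17 (when the fee estimate is provided), so 1995-12-23 through 1996-01-07; done 1995-12-26 — within the window.
Step 3: the window is 5–25 days after 1995-12-31 (end of the 5-day objection period, which began when the non-exempt records are produced on 1995-12-26), so 1996-01-05 through 1996-01-25; 1996-01-22 falls inside that range.
Step 4: 9 days after 1996-01-22 (when the exemption log is issued) is 1996-01-31; done 1996-01-23 — timely.
Step 5: 69 days after 1996-01-23 (when third parties are notified) is 1996-04-01; done 1996-01-25 — timely.
Step 6: 10 days after 1996-02-08 (end of the 14-day waiting period, which began when the final determination letter is issued on 1996-01-25) is 1996-02-18; done 1996-02-15 — timely.

None — every step was satisfied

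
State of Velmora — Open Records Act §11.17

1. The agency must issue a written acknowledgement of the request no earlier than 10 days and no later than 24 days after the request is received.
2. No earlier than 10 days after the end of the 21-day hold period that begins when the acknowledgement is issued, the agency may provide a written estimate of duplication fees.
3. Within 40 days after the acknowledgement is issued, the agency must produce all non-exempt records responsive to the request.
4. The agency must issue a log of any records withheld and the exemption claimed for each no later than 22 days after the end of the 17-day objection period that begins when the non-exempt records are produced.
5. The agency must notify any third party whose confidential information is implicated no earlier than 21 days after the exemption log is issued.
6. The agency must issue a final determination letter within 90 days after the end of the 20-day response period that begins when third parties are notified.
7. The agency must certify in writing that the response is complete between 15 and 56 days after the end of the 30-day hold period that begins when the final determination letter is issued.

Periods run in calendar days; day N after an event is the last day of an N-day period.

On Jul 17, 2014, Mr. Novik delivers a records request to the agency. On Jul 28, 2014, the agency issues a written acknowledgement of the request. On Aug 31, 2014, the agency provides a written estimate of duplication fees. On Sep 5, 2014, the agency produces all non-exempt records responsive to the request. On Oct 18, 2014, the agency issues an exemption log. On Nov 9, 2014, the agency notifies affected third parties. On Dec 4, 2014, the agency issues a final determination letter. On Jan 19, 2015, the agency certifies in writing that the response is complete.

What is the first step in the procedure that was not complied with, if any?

Step 1: the window is 10–24 days after Jul 17, 2014 (when the request is received), so Jul 27, 2014 through Aug 10, 2014; done Jul 28, 2014 — within the window.
Step 2: the earliest permitted date is 10 days after Aug 18, 2014 (end of the 21-day hold period, which began when the acknowledgement is issued on Jul 28, 2014), i.e. Aug 28, 2014; done Aug 31, 2014, after the minimum wait.
Step 3: 40 days after Jul 28, 2014 (when the acknowledgement is issued) is Sep 6, 2014; completed Sep 5, 2014, before the deadline.
Step 4: 22 days after Sep 22, 2014 (end of the 17-day objection period, which began when the non-exempt records are produced on Sep 5, 2014) is Oct 14, 2014; Oct 18, 2014 misses that deadline by 4 days.
The procedure was therefore not followed at step 4.

Step 4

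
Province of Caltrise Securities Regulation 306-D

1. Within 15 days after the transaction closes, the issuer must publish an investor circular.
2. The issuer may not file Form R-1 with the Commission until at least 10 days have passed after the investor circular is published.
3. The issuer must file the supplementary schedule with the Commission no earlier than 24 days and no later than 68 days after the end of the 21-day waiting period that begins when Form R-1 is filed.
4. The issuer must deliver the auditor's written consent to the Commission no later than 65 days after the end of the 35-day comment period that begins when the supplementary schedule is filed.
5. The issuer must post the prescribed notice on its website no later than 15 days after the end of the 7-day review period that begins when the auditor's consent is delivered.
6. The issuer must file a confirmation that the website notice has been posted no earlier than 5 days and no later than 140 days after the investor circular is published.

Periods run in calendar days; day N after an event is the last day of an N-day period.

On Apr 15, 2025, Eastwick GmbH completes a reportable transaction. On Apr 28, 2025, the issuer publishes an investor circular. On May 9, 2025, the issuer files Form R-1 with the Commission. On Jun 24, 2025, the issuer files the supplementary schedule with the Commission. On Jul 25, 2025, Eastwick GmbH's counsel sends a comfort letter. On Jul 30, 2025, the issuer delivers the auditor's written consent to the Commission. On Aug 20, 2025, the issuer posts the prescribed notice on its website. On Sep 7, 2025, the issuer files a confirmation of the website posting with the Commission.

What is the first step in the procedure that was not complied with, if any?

(1) due by Apr 15, 2025 + 15 days = Apr 30, 2025; completed Apr 28, 2025, before the deadline.
(2) permitted from Apr 28, 2025 + 10 days = May 8, 2025 onward; May 9, 2025 is on or after that date.
(3) the permitted window runs from May 30, 2025 + 24 = Jun 23, 2025 to May 30, 2025 + 68 = Aug 6, 2025; Jun 24, 2025 falls inside that range.
(4) due by Jul 29, 2025 + 65 days = Oct 2, 2025; done Jul 30, 2025 — timely.
(5) due by Aug 6, 2025 + 15 days = Aug 21, 2025; completed Aug 20, 2025, before the deadline.
(6) the permitted window runs from Apr 28, 2025 + 5 = May 3, 2025 to Apr 28, 2025 + 140 = Sep 15, 2025; Sep 7, 2025 falls inside that range.

None — every step was satisfied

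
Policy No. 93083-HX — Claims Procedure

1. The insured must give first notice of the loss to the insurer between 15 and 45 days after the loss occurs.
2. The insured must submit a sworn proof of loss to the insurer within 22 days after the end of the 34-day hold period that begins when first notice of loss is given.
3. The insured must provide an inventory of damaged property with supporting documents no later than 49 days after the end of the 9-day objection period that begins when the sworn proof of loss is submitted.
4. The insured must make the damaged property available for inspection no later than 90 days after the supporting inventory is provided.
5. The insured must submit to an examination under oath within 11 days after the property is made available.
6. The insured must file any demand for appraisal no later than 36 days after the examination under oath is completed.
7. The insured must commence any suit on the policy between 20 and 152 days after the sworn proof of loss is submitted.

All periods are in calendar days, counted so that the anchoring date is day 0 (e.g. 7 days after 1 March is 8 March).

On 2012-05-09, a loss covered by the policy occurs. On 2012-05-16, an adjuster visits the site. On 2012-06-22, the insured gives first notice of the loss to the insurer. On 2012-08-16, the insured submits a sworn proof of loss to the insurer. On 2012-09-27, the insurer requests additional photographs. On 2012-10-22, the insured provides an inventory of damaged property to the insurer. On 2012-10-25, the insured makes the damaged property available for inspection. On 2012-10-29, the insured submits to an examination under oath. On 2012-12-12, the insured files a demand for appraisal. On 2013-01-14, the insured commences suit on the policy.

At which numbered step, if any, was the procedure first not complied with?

Step 3

Step 1 — 15 and 45 days from 2012-05-09 (when the loss occurs) are 2012-05-24 and 2012-06-23 respectively; done 2012-06-22 — within the window.
Step 2 — counting 22 days from 2012-07-26 (end of the 34-day hold period, which began when first notice of loss is given on 2012-06-22) gives a deadline of 2012-08-17; 2012-08-16 is within that limit.
Step 3 — counting 49 days from 2012-08-25 (end of the 9-day objection period, which began when the sworn proof of loss is submitted on 2012-08-16) gives a deadline of 2012-10-13; done 2012-10-22 — 9 days late.
The analysis stops there.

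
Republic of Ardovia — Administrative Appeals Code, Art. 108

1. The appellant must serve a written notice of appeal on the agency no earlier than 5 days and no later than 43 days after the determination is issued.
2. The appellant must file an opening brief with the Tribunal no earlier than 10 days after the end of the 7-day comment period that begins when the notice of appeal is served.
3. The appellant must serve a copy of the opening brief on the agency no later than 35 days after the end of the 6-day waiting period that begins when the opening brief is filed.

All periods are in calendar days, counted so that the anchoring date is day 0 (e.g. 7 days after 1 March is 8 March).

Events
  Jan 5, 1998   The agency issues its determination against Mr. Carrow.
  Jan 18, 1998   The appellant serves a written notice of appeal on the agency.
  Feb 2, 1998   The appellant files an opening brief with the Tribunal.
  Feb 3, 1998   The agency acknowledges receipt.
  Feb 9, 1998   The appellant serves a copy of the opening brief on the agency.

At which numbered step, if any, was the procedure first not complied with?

Step 1 — 5 and 43 days from Jan 5, 1998 (when the determination is issued) are Jan 10, 1998 and Feb 17, 1998 respectively; done Jan 18, 1998, which is between those dates.
Step 2 — must wait 10 days from Jan 25, 1998 (end of the 7-day comment period, which began when the notice of appeal is served on Jan 18, 1998), so not before Feb 4, 1998; acted on Feb 2, 1998, 2 days prematurely.

Step 2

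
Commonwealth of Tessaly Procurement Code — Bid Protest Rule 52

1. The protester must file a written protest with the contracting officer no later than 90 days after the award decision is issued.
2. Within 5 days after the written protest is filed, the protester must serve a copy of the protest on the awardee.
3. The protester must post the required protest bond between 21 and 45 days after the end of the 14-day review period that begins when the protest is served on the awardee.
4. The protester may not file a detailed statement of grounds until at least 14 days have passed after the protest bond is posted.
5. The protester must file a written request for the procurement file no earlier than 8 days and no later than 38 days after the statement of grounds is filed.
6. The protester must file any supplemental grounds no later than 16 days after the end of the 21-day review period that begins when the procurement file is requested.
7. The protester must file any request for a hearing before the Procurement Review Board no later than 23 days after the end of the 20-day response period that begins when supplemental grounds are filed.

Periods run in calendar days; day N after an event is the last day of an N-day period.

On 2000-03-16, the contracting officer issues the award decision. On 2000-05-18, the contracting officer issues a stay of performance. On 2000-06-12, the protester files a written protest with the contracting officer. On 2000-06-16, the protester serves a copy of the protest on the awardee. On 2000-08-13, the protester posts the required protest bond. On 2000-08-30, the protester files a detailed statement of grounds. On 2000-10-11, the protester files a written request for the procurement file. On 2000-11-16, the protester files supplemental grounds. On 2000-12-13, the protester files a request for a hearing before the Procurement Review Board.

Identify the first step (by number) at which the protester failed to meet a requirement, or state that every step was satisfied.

Step 1 — counting 90 days from 2000-03-16 (when the award decision is issued) gives a deadline of 2000-06-14; 2000-06-12 is within that limit.
Step 2 — counting 5 days from 2000-06-12 (when the written protest is filed) gives a deadline of 2000-06-17; 2000-06-16 is within that limit.
Step 3 — 21 and 45 days from 2000-06-30 (end of the 14-day review period, which began when the protest is served on the awardee on 2000-06-16) are 2000-07-21 and 2000-08-14 respectively; done 2000-08-13 — within the window.
Step 4 — must wait 14 days from 2000-08-13 (when the protest bond is posted), so not before 2000-08-27; done 2000-08-30 — permitted.
Step 5 — 8 and 38 days from 2000-08-30 (when the statement of grounds is filed) are 2000-09-07 and 2000-10-07 respectively; done 2000-10-11 — 4 days after the window closed.
The procedure was therefore not followed at step 5.

Step 5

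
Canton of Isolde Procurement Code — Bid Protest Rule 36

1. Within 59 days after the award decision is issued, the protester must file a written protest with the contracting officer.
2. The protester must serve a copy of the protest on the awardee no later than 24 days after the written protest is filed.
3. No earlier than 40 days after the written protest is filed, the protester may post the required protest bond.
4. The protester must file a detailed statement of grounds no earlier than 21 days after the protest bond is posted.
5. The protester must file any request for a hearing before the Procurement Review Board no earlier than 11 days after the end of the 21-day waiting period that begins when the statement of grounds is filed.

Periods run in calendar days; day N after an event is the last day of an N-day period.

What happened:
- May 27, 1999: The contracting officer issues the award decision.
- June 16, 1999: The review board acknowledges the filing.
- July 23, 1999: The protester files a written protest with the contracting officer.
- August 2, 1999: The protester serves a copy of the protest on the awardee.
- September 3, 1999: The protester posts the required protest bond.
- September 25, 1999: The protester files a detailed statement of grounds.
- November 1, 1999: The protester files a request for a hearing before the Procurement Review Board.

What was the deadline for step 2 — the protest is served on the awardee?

August 16, 1999

Step 2 runs from July 23, 1999, when the written protest is filed. 24 days after July 23, 1999 is August 16, 1999.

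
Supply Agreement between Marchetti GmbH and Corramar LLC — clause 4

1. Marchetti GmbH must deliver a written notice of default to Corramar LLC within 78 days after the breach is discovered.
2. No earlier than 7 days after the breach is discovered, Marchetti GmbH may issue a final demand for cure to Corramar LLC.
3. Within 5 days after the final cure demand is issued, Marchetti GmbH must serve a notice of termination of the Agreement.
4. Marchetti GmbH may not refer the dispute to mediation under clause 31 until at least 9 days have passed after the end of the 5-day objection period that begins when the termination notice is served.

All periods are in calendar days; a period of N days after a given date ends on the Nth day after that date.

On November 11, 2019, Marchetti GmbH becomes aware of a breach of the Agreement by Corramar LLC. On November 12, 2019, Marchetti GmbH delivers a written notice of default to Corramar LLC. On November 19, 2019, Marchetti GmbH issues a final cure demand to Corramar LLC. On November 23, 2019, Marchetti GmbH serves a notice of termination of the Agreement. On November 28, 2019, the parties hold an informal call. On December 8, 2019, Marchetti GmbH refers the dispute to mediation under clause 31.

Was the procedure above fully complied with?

Step 1 — counting 78 days from November 11, 2019 (when the breach is discovered) gives a deadline of January 28, 2020; completed November 12, 2019, before the deadline.
Step 2 — must wait 7 days from November 11, 2019 (when the breach is discovered), so not before November 18, 2019; November 19, 2019 is on or after that date.
Step 3 — counting 5 days from November 19, 2019 (when the final cure demand is issued) gives a deadline of November 24, 2019; completed November 23, 2019, before the deadline.
Step 4 — must wait 9 days from November 28, 2019 (end of the 5-day objection period, which began when the termination notice is served on November 23, 2019), so not before December 7, 2019; done December 8, 2019, after the minimum wait.

Yes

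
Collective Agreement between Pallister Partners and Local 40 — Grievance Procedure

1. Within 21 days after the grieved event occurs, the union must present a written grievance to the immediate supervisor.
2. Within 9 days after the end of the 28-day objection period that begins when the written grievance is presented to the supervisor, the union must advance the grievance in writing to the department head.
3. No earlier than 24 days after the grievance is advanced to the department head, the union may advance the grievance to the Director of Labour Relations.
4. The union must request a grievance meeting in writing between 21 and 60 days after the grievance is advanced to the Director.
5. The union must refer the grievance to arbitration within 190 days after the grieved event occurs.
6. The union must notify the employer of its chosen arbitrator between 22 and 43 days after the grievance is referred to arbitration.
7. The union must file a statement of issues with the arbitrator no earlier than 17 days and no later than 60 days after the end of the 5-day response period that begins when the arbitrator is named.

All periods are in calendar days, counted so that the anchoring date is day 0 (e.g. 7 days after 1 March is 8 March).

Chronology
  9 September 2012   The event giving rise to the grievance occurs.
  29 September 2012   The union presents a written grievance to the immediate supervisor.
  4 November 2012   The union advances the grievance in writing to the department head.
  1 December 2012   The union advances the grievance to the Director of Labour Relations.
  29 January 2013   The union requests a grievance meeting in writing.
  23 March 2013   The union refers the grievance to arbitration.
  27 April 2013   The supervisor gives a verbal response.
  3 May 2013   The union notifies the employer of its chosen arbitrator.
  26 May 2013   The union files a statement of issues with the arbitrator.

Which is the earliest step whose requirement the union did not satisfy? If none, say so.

(1) due by 9 September 2012 + 21 days = 30 September 2012; 29 September 2012 is within that limit.
(2) due by 27 October 2012 + 9 days = 5 November 2012; done 4 November 2012 — timely.
(3) permitted from 4 November 2012 + 24 days = 28 November 2012 onward; done 1 December 2012, after the minimum wait.
(4) the permitted window runs from 1 December 2012 + 21 = 22 December 2012 to 1 December 2012 + 60 = 30 January 2013; done 29 January 2013 — within the window.
(5) due by 9 September 2012 + 190 days = 18 March 2013; not done until 23 March 2013, 5 days after the deadline.

Step 5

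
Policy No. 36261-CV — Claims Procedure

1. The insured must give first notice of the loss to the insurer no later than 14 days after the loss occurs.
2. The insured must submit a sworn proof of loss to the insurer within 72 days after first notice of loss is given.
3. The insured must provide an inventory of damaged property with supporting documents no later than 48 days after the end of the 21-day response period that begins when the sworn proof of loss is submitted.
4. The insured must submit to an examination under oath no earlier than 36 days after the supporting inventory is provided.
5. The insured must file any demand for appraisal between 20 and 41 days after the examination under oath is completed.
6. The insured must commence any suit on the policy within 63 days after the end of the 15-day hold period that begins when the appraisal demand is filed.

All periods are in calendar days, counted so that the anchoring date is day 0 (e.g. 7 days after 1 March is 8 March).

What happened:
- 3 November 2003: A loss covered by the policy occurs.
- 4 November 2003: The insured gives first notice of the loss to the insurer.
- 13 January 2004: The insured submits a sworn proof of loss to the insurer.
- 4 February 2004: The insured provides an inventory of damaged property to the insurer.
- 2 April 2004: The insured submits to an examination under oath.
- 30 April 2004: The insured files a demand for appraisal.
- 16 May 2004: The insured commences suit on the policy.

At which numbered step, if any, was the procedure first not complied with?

None — every step was satisfied

(1) due by 3 November 2003 + 14 days = 17 November 2003; completed 4 November 2003, before the deadline.
(2) due by 4 November 2003 + 72 days = 15 January 2004; 13 January 2004 is within that limit.
(3) due by 3 February 2004 + 48 days = 22 March 2004; completed 4 February 2004, before the deadline.
(4) permitted from 4 February 2004 + 36 days = 11 March 2004 onward; done 2 April 2004, after the minimum wait.
(5) the permitted window runs from 2 April 2004 + 20 = 22 April 2004 to 2 April 2004 + 41 = 13 May 2004; done 30 April 2004, which is between those dates.
(6) due by 15 May 2004 + 63 days = 17 July 2004; done 16 May 2004 — timely.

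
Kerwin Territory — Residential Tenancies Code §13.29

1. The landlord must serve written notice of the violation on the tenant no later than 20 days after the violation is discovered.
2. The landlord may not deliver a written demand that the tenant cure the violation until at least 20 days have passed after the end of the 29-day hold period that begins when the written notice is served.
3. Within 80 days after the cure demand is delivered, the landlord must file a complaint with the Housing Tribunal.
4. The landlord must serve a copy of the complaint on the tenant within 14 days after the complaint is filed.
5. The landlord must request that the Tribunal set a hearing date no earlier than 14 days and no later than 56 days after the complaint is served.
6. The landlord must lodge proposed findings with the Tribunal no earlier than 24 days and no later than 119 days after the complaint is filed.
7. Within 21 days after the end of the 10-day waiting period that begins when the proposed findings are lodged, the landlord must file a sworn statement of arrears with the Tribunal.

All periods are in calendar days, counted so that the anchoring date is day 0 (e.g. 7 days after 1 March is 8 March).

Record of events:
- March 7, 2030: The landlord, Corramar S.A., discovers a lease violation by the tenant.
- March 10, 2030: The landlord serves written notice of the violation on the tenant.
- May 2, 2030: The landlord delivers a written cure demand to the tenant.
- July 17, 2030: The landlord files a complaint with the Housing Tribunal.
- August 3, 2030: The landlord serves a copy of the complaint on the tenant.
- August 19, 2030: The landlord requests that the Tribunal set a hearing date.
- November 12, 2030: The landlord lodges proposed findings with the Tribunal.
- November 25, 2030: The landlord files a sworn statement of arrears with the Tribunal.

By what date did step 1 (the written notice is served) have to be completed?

Step 1 runs from March 7, 2030, when the violation is discovered. 20 days after March 7, 2030 is March 27, 2030.

March 27, 2030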